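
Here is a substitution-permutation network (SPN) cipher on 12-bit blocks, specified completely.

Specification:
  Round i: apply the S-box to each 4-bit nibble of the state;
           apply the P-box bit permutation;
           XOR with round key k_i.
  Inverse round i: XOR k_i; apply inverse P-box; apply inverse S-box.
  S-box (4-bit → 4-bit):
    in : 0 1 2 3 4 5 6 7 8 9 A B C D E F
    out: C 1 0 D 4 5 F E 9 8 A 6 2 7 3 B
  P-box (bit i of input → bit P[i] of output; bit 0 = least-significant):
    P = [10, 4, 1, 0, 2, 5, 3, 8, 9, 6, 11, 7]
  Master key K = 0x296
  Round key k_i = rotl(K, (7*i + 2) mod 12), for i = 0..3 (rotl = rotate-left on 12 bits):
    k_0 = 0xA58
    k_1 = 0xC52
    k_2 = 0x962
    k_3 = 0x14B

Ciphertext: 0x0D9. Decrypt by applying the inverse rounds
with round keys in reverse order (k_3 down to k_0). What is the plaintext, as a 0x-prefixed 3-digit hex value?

0xA78

s_0 = ciphertext = 0x0D9
s_1 = InvRound(s_0, k_3) = 0x99B
s_2 = InvRound(s_1, k_2) = 0xABA
s_3 = InvRound(s_2, k_1) = 0xFB1
s_4 = InvRound(s_3, k_0) = 0xA78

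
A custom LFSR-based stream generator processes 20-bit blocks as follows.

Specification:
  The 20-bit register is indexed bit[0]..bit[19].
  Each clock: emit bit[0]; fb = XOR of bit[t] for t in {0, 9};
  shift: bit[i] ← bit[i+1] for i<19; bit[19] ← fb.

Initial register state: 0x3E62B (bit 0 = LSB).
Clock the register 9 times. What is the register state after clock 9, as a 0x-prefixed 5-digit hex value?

reg_0 = 0x3E62B
clock 1: out=1, reg = 0x1F315
clock 2: out=1, reg = 0x0F98A
clock 3: out=0, reg = 0x07CC5
clock 4: out=1, reg = 0x83E62
clock 5: out=0, reg = 0xC1F31
clock 6: out=1, reg = 0x60F98
clock 7: out=0, reg = 0xB07CC
clock 8: out=0, reg = 0xD83E6
clock 9: out=0, reg = 0xEC1F3

0xEC1F3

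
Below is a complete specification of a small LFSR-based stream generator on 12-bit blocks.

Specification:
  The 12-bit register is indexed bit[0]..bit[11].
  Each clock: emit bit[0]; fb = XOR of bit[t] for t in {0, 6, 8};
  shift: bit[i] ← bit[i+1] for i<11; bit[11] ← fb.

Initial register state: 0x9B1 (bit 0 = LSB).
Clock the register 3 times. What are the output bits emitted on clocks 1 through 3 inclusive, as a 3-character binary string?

reg_0 = 0x9B1
clock 1: out=1, reg = 0x4D8
clock 2: out=0, reg = 0xA6C
clock 3: out=0, reg = 0xD36

100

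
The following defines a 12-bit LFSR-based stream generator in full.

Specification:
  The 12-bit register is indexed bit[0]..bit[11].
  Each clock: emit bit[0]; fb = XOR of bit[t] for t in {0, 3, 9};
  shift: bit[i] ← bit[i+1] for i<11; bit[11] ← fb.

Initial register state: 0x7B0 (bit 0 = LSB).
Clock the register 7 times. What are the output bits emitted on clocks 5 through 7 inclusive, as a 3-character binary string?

reg_0 = 0x7B0
clock 1: out=0, reg = 0xBD8
clock 2: out=0, reg = 0x5EC
clock 3: out=0, reg = 0xAF6
clock 4: out=0, reg = 0xD7B
clock 5: out=1, reg = 0x6BD
clock 6: out=1, reg = 0xB5E
clock 7: out=0, reg = 0x5AF

110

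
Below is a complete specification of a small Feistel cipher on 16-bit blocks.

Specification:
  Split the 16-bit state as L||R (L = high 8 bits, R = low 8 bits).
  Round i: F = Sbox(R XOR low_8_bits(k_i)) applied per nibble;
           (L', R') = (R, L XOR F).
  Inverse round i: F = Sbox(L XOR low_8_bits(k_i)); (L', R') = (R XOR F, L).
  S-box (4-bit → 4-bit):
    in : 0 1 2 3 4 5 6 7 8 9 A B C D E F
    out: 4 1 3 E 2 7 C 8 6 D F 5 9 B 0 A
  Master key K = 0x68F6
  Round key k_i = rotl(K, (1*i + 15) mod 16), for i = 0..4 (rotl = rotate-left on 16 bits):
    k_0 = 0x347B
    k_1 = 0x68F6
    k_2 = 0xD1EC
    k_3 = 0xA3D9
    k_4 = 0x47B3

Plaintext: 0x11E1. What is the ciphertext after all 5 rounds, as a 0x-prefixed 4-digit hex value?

0x1433

s_0 = plaintext = 0x11E1
s_1 = Round(s_0, k_0) = 0xE1CE
s_2 = Round(s_1, k_1) = 0xCE07
s_3 = Round(s_2, k_2) = 0x07CB
s_4 = Round(s_3, k_3) = 0xCB14
s_5 = Round(s_4, k_4) = 0x1433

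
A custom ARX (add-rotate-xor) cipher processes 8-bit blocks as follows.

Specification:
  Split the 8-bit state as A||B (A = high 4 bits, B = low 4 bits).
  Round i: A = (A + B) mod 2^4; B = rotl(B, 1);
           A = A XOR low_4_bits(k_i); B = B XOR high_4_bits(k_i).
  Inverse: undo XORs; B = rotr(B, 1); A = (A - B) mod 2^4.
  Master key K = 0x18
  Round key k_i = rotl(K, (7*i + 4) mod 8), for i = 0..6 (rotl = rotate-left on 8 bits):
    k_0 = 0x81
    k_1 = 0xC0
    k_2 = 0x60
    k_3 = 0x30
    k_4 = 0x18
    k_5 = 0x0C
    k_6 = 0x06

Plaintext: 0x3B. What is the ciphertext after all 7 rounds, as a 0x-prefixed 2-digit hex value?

0xBD

s_0 = plaintext = 0x3B
s_1 = Round(s_0, k_0) = 0xFF
s_2 = Round(s_1, k_1) = 0xE3
s_3 = Round(s_2, k_2) = 0x10
s_4 = Round(s_3, k_3) = 0x13
s_5 = Round(s_4, k_4) = 0xC7
s_6 = Round(s_5, k_5) = 0xFE
s_7 = Round(s_6, k_6) = 0xBD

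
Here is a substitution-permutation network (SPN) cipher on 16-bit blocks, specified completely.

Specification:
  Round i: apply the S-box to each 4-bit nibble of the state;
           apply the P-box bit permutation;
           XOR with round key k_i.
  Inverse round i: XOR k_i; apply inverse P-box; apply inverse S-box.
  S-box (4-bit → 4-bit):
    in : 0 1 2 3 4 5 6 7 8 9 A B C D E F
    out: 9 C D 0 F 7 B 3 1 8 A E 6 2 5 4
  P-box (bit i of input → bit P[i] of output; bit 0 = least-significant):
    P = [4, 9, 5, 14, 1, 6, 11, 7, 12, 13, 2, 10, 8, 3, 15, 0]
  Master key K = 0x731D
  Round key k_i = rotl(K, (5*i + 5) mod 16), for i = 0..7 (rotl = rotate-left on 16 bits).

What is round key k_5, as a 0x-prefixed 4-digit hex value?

K = 0x731D
k_0 = rotl(K, (5*0+5) mod 16) = rotl(K, 5) = 0x63AE
k_1 = rotl(K, (5*1+5) mod 16) = rotl(K, 10) = 0x75CC
k_2 = rotl(K, (5*2+5) mod 16) = rotl(K, 15) = 0xB98E
k_3 = rotl(K, (5*3+5) mod 16) = rotl(K, 4) = 0x31D7
k_4 = rotl(K, (5*4+5) mod 16) = rotl(K, 9) = 0x3AE6
k_5 = rotl(K, (5*5+5) mod 16) = rotl(K, 14) = 0x5CC7

0x5CC7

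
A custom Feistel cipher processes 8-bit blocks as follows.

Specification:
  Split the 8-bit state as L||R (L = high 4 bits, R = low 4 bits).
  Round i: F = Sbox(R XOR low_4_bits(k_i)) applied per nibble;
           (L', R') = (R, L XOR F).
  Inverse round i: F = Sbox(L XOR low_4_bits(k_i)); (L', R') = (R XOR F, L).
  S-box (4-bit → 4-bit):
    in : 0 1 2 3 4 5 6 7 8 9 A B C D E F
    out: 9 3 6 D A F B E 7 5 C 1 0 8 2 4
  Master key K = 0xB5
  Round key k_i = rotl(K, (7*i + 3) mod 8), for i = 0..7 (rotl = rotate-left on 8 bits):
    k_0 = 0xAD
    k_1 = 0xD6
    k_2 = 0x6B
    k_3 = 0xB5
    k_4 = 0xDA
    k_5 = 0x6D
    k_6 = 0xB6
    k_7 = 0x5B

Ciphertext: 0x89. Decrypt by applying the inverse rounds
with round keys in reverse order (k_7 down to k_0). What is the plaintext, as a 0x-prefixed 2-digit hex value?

0xDB

s_0 = ciphertext = 0x89
s_1 = InvRound(s_0, k_7) = 0x48
s_2 = InvRound(s_1, k_6) = 0xE4
s_3 = InvRound(s_2, k_5) = 0x9E
s_4 = InvRound(s_3, k_4) = 0x39
s_5 = InvRound(s_4, k_3) = 0x23
s_6 = InvRound(s_5, k_2) = 0x62
s_7 = InvRound(s_6, k_1) = 0xB6
s_8 = InvRound(s_7, k_0) = 0xDB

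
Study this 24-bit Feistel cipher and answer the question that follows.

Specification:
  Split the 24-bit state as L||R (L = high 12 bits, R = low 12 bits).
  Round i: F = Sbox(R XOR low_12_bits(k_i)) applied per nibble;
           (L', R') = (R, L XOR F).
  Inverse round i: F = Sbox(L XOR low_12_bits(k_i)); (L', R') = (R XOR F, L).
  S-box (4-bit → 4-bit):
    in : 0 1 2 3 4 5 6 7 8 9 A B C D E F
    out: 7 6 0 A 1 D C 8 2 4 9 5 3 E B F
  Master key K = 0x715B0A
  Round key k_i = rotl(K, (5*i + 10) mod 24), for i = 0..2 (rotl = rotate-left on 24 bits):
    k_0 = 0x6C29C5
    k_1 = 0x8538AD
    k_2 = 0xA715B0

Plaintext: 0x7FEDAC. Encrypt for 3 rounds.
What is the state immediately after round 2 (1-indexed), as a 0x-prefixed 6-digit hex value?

s_0 = plaintext = 0x7FEDAC
s_1 = Round(s_0, k_0) = 0xDAC63A
s_2 = Round(s_1, k_1) = 0x63A6E4
s_3 = Round(s_2, k_2) = 0x6E4CEB

0x63A6E4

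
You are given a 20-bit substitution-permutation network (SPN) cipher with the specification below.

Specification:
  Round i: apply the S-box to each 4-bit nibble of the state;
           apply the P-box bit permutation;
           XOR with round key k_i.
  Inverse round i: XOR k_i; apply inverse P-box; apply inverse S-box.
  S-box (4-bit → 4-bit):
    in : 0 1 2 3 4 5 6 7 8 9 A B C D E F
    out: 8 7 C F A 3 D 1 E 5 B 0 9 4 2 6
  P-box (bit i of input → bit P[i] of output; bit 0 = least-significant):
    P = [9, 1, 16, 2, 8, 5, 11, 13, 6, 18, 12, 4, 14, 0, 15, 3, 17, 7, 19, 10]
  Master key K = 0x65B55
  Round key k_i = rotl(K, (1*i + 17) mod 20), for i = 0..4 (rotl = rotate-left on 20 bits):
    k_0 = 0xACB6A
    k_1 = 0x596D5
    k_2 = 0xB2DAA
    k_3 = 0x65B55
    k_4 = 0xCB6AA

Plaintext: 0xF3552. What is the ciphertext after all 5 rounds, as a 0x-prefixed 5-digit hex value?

0x49BF3

s_0 = plaintext = 0xF3552
s_1 = Round(s_0, k_0) = 0x70A87
s_2 = Round(s_1, k_1) = 0x3BCAD
s_3 = Round(s_2, k_2) = 0x0085A
s_4 = Round(s_3, k_3) = 0x24C6B
s_5 = Round(s_4, k_4) = 0x49BF3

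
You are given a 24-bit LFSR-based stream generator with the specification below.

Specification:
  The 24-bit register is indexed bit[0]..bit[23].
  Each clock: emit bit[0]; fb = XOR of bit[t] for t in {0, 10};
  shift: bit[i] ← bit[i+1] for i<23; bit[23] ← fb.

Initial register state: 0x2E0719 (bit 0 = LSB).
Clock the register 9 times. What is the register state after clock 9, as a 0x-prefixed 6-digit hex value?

reg_0 = 0x2E0719
clock 1: out=1, reg = 0x17038C
clock 2: out=0, reg = 0x0B81C6
clock 3: out=0, reg = 0x05C0E3
clock 4: out=1, reg = 0x82E071
clock 5: out=1, reg = 0xC17038
clock 6: out=0, reg = 0x60B81C
clock 7: out=0, reg = 0x305C0E
clock 8: out=0, reg = 0x982E07
clock 9: out=1, reg = 0x4C1703

0x4C1703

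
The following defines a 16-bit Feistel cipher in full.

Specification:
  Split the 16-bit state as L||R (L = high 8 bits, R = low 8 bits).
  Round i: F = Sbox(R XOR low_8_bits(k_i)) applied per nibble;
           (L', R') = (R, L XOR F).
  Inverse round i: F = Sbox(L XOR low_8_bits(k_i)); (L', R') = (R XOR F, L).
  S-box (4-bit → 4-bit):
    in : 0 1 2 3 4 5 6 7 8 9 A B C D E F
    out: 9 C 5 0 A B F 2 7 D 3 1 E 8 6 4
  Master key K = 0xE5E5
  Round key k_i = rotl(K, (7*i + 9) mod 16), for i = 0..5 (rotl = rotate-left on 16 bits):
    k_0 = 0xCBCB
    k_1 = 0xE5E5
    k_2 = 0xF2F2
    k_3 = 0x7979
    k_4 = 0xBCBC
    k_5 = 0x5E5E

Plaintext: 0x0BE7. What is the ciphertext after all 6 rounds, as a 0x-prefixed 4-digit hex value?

s_0 = plaintext = 0x0BE7
s_1 = Round(s_0, k_0) = 0xE755
s_2 = Round(s_1, k_1) = 0x55FE
s_3 = Round(s_2, k_2) = 0xFECB
s_4 = Round(s_3, k_3) = 0xCBEB
s_5 = Round(s_4, k_4) = 0xEB79
s_6 = Round(s_5, k_5) = 0x79B9

0x79B9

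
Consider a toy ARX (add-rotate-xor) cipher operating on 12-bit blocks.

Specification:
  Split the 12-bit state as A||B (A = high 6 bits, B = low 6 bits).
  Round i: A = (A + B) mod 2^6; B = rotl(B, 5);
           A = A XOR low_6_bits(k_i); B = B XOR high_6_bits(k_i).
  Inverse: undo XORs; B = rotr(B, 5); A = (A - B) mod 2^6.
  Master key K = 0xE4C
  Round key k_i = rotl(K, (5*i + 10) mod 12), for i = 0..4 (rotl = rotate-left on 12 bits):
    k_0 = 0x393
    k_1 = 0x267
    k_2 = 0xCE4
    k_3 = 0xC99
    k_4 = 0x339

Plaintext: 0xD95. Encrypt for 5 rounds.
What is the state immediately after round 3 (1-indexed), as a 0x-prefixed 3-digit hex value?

0x49E

s_0 = plaintext = 0xD95
s_1 = Round(s_0, k_0) = 0x624
s_2 = Round(s_1, k_1) = 0x6DB
s_3 = Round(s_2, k_2) = 0x49E
s_4 = Round(s_3, k_3) = 0xA7D
s_5 = Round(s_4, k_4) = 0x7F2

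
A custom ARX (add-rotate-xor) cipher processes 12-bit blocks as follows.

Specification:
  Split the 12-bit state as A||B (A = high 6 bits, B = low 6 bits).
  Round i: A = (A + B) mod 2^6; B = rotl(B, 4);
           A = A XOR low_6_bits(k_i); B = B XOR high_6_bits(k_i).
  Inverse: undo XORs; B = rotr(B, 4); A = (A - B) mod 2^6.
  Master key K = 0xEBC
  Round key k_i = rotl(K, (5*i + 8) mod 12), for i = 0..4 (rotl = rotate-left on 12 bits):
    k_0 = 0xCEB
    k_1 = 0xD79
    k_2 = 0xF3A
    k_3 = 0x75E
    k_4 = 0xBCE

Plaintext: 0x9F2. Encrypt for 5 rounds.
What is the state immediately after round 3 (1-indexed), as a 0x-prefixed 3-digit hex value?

s_0 = plaintext = 0x9F2
s_1 = Round(s_0, k_0) = 0xC9F
s_2 = Round(s_1, k_1) = 0xA02
s_3 = Round(s_2, k_2) = 0x41C
s_4 = Round(s_3, k_3) = 0xC9A
s_5 = Round(s_4, k_4) = 0x089

0x41C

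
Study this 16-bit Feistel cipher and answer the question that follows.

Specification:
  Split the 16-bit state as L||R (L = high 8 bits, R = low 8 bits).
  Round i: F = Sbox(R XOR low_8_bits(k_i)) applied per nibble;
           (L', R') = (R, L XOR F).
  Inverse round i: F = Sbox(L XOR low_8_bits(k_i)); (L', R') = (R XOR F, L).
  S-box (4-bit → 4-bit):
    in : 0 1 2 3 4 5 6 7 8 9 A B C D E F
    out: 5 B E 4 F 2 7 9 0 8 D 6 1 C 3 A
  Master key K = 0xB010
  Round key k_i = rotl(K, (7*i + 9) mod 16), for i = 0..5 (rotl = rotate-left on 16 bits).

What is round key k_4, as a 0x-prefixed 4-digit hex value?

0x0216

K = 0xB010
k_0 = rotl(K, (7*0+9) mod 16) = rotl(K, 9) = 0x2160
k_1 = rotl(K, (7*1+9) mod 16) = rotl(K, 0) = 0xB010
k_2 = rotl(K, (7*2+9) mod 16) = rotl(K, 7) = 0x0858
k_3 = rotl(K, (7*3+9) mod 16) = rotl(K, 14) = 0x2C04
k_4 = rotl(K, (7*4+9) mod 16) = rotl(K, 5) = 0x0216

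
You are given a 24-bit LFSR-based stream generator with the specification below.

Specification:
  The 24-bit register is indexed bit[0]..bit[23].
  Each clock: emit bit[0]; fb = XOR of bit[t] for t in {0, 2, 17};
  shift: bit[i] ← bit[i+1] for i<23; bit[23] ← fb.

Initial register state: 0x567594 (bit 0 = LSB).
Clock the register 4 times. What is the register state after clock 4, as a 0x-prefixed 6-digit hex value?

0xA56759

reg_0 = 0x567594
clock 1: out=0, reg = 0x2B3ACA
clock 2: out=0, reg = 0x959D65
clock 3: out=1, reg = 0x4ACEB2
clock 4: out=0, reg = 0xA56759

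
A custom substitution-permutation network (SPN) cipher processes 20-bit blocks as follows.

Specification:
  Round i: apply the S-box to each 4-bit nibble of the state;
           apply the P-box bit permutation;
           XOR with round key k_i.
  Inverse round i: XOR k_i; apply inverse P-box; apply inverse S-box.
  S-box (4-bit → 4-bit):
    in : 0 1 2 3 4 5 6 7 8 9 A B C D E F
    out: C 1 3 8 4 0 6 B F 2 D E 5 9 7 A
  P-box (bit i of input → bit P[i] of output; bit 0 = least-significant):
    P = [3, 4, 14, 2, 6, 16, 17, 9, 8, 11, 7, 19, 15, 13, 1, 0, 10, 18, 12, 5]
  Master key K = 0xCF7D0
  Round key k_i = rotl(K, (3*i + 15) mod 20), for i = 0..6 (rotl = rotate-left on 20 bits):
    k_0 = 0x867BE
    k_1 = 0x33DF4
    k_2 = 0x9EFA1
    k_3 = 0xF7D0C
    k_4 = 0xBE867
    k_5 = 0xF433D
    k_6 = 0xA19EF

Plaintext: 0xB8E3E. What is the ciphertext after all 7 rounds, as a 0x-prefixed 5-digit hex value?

0xD1F23

s_0 = plaintext = 0xB8E3E
s_1 = Round(s_0, k_0) = 0xC9C05
s_2 = Round(s_1, k_1) = 0x10A74
s_3 = Round(s_2, k_2) = 0x0A862
s_4 = Round(s_3, k_3) = 0x4E4B7
s_5 = Round(s_4, k_4) = 0x85AF9
s_6 = Round(s_5, k_5) = 0x2548D
s_7 = Round(s_6, k_6) = 0xD1F23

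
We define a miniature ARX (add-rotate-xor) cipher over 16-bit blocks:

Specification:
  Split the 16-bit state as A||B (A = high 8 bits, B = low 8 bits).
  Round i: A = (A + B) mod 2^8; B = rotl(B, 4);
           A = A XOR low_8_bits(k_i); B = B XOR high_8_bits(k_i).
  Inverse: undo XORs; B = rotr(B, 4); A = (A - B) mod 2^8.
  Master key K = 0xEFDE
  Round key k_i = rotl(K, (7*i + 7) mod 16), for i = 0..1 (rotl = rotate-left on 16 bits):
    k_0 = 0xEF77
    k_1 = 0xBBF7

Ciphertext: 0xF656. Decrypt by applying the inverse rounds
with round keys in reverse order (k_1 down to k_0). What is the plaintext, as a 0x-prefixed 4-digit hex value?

0x4113

s_0 = ciphertext = 0xF656
s_1 = InvRound(s_0, k_1) = 0x23DE
s_2 = InvRound(s_1, k_0) = 0x4113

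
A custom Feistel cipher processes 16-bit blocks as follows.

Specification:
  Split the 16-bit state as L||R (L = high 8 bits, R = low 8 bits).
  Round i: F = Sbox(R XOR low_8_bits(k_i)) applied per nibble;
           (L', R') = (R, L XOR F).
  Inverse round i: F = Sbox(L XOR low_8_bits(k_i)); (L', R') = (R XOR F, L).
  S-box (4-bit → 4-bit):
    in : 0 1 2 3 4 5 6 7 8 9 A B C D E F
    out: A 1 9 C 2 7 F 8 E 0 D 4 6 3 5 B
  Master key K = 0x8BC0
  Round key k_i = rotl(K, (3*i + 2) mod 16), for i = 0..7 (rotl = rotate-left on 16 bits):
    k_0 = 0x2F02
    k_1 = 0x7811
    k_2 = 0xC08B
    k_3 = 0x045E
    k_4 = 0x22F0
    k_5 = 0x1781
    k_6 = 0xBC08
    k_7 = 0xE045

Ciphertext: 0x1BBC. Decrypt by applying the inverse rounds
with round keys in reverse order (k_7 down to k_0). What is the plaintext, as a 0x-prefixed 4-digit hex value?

0x2EF6

s_0 = ciphertext = 0x1BBC
s_1 = InvRound(s_0, k_7) = 0xC91B
s_2 = InvRound(s_1, k_6) = 0x7AC9
s_3 = InvRound(s_2, k_5) = 0x7D7A
s_4 = InvRound(s_3, k_4) = 0x997D
s_5 = InvRound(s_4, k_3) = 0x1599
s_6 = InvRound(s_5, k_2) = 0x9C15
s_7 = InvRound(s_6, k_1) = 0xF69C
s_8 = InvRound(s_7, k_0) = 0x2EF6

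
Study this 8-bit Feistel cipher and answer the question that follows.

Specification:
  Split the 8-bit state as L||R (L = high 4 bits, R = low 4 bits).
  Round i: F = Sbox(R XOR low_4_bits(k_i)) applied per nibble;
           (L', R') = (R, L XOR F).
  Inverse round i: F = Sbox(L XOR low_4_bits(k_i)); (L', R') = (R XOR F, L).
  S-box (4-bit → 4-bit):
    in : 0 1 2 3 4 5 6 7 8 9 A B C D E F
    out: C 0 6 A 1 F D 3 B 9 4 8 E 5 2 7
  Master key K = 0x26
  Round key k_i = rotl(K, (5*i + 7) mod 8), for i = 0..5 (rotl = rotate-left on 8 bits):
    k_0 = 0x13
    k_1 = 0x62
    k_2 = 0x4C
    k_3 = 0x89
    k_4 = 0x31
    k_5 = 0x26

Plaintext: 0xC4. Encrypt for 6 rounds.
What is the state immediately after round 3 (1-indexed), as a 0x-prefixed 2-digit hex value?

0x1A

s_0 = plaintext = 0xC4
s_1 = Round(s_0, k_0) = 0x4F
s_2 = Round(s_1, k_1) = 0xF1
s_3 = Round(s_2, k_2) = 0x1A
s_4 = Round(s_3, k_3) = 0xAB
s_5 = Round(s_4, k_4) = 0xBE
s_6 = Round(s_5, k_5) = 0xE0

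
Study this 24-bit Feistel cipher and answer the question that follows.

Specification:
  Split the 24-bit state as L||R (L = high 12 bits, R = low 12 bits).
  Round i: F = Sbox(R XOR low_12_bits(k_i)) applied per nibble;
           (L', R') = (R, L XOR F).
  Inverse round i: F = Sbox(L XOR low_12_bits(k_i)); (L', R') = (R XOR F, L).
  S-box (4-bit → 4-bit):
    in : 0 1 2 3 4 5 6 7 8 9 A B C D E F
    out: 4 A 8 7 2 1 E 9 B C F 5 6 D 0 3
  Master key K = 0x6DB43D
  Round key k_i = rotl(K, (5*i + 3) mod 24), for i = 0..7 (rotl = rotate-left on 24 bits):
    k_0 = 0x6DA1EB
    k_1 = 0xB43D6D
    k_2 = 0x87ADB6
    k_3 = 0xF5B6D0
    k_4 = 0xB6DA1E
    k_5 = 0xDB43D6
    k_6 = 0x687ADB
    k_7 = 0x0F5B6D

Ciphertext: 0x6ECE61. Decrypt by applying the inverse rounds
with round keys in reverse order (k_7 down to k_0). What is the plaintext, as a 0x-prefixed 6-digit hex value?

s_0 = ciphertext = 0x6ECE61
s_1 = InvRound(s_0, k_7) = 0x3DB6EC
s_2 = InvRound(s_1, k_6) = 0xAA83DB
s_3 = InvRound(s_2, k_5) = 0xF4BAA8
s_4 = InvRound(s_3, k_4) = 0xBB9F4B
s_5 = InvRound(s_4, k_3) = 0x2A7BB9
s_6 = InvRound(s_5, k_2) = 0x8132A7
s_7 = InvRound(s_6, k_1) = 0x337813
s_8 = InvRound(s_7, k_0) = 0x0C5337

0x0C5337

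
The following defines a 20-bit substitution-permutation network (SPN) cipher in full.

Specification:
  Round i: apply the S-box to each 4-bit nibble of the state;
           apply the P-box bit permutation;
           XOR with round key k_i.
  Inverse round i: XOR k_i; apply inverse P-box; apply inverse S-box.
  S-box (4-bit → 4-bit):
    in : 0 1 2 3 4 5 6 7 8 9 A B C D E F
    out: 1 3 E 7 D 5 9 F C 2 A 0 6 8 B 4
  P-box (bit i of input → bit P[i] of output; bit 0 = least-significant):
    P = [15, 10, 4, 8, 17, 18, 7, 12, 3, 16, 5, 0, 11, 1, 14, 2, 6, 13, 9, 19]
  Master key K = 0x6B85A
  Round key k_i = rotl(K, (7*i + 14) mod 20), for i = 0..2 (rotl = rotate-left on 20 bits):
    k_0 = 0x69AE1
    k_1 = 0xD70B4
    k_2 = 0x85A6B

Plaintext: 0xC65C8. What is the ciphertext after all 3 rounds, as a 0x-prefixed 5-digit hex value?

0x71693

s_0 = plaintext = 0xC65C8
s_1 = Round(s_0, k_0) = 0x2B15D
s_2 = Round(s_1, k_1) = 0x6533C
s_3 = Round(s_2, k_2) = 0x71693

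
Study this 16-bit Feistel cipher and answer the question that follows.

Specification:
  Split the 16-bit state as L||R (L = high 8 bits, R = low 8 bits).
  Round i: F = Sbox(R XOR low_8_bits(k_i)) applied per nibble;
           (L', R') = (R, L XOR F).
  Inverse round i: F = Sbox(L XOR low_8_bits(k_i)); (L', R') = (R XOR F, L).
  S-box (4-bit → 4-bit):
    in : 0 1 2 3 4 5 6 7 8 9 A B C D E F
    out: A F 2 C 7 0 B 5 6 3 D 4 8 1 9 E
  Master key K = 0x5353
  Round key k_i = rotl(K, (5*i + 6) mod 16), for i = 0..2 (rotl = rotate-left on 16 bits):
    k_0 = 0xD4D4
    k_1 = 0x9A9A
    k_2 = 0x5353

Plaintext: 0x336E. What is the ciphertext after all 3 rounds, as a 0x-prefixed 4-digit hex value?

0xF9A3

s_0 = plaintext = 0x336E
s_1 = Round(s_0, k_0) = 0x6E7E
s_2 = Round(s_1, k_1) = 0x7EF9
s_3 = Round(s_2, k_2) = 0xF9A3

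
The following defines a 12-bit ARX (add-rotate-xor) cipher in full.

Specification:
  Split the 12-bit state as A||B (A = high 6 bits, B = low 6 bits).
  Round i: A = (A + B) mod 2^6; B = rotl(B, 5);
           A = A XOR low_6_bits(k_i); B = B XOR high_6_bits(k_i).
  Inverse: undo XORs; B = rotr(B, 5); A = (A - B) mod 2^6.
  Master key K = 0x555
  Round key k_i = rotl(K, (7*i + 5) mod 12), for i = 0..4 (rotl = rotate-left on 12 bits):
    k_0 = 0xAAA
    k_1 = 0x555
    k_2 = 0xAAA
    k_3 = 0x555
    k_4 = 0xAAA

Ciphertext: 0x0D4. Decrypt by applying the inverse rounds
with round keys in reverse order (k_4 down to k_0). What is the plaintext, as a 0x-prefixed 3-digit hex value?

s_0 = ciphertext = 0x0D4
s_1 = InvRound(s_0, k_4) = 0xB3D
s_2 = InvRound(s_1, k_3) = 0xA11
s_3 = InvRound(s_2, k_2) = 0x2F7
s_4 = InvRound(s_3, k_1) = 0x645
s_5 = InvRound(s_4, k_0) = 0x51F

0x51F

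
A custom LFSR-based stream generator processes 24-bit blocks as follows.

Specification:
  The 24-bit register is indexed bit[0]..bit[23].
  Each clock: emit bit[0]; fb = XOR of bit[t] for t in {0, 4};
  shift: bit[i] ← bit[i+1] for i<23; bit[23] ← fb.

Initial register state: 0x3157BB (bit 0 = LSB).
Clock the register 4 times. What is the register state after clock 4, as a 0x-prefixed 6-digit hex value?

0x03157B

reg_0 = 0x3157BB
clock 1: out=1, reg = 0x18ABDD
clock 2: out=1, reg = 0x0C55EE
clock 3: out=0, reg = 0x062AF7
clock 4: out=1, reg = 0x03157B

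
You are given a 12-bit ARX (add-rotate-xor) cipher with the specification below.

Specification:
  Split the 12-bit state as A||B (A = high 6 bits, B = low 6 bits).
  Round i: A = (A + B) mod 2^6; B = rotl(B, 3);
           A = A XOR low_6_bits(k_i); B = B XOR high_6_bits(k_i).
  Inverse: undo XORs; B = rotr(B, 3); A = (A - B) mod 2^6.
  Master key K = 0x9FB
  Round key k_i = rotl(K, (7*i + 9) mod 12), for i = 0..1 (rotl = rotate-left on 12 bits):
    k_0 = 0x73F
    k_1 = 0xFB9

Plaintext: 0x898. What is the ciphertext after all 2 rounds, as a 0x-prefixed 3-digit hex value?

s_0 = plaintext = 0x898
s_1 = Round(s_0, k_0) = 0x15F
s_2 = Round(s_1, k_1) = 0x745

0x745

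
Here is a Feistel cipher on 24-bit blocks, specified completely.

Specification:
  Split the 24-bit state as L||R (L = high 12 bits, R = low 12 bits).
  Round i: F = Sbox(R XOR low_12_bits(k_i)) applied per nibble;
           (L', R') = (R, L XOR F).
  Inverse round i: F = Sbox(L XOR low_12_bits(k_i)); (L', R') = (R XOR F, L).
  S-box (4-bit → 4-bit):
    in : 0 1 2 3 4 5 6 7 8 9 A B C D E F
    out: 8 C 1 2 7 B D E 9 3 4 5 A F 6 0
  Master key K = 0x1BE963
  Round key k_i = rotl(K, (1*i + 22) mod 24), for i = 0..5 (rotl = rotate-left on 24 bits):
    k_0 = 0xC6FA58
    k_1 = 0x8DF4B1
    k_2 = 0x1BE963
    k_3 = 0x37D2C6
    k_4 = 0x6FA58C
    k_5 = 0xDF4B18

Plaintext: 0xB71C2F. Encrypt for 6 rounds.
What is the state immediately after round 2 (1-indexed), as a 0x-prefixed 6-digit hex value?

0x69FD39

s_0 = plaintext = 0xB71C2F
s_1 = Round(s_0, k_0) = 0xC2F69F
s_2 = Round(s_1, k_1) = 0x69FD39
s_3 = Round(s_2, k_2) = 0xD3912B
s_4 = Round(s_3, k_3) = 0x12BF56
s_5 = Round(s_4, k_4) = 0xF565DF
s_6 = Round(s_5, k_5) = 0x5DF9F8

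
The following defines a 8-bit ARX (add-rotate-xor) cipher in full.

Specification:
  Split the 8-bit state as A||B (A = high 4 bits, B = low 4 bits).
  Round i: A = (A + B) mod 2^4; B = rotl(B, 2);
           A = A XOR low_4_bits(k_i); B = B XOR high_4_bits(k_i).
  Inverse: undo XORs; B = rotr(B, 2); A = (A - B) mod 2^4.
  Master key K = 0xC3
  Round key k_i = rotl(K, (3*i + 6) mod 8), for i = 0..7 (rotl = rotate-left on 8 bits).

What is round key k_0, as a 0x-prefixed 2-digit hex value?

K = 0xC3
k_0 = rotl(K, (3*0+6) mod 8) = rotl(K, 6) = 0xF0

0xF0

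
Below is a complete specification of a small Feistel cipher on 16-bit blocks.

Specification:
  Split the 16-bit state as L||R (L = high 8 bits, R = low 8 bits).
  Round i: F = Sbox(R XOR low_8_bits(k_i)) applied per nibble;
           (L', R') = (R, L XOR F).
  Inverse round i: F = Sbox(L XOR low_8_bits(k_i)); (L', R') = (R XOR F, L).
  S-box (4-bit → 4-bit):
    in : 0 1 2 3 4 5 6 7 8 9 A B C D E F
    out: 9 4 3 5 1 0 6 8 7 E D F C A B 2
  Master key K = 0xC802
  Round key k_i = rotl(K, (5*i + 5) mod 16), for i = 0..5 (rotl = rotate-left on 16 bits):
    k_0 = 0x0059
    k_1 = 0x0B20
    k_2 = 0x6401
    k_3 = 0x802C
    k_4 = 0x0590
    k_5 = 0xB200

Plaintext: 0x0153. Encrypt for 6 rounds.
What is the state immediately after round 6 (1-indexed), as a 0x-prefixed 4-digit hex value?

0x4EDB

s_0 = plaintext = 0x0153
s_1 = Round(s_0, k_0) = 0x539C
s_2 = Round(s_1, k_1) = 0x9CAF
s_3 = Round(s_2, k_2) = 0xAF47
s_4 = Round(s_3, k_3) = 0x47C0
s_5 = Round(s_4, k_4) = 0xC04E
s_6 = Round(s_5, k_5) = 0x4EDB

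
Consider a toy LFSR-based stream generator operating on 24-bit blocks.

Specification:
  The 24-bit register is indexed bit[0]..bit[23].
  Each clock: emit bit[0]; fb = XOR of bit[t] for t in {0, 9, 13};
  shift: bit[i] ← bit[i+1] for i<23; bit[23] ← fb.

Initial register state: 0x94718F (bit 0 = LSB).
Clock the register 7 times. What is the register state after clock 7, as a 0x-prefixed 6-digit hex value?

reg_0 = 0x94718F
clock 1: out=1, reg = 0x4A38C7
clock 2: out=1, reg = 0x251C63
clock 3: out=1, reg = 0x928E31
clock 4: out=1, reg = 0x494718
clock 5: out=0, reg = 0xA4A38C
clock 6: out=0, reg = 0x5251C6
clock 7: out=0, reg = 0x2928E3

0x2928E3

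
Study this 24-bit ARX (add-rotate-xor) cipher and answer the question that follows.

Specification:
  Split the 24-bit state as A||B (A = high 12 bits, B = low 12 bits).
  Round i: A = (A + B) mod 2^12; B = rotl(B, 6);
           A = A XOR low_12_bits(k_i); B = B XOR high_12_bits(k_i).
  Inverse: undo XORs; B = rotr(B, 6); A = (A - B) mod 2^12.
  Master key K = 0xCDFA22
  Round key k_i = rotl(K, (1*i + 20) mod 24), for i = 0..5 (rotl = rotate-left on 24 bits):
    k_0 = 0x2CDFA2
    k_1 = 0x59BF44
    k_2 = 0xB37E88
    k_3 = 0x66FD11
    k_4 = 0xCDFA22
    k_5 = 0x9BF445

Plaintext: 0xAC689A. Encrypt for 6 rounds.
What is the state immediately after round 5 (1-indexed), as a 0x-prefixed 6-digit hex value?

0x6BFE88

s_0 = plaintext = 0xAC689A
s_1 = Round(s_0, k_0) = 0xCC246F
s_2 = Round(s_1, k_1) = 0xE75E4A
s_3 = Round(s_2, k_2) = 0x23798E
s_4 = Round(s_3, k_3) = 0x6D45C9
s_5 = Round(s_4, k_4) = 0x6BFE88
s_6 = Round(s_5, k_5) = 0x102B85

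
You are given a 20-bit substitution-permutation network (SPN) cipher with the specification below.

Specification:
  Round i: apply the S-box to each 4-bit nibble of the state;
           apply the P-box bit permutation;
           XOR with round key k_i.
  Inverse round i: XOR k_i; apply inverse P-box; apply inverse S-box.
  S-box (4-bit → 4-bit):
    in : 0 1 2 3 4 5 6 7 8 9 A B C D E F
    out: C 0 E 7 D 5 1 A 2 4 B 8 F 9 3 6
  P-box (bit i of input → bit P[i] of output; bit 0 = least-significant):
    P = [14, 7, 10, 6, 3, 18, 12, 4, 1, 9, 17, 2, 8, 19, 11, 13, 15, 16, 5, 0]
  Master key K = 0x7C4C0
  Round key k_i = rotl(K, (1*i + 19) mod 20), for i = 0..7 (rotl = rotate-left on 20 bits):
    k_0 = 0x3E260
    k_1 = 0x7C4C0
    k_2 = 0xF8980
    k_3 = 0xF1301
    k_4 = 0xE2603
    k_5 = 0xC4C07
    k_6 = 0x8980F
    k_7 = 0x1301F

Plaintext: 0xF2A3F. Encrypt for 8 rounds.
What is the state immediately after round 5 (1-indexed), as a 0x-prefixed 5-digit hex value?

s_0 = plaintext = 0xF2A3F
s_1 = Round(s_0, k_0) = 0xEDCCE
s_2 = Round(s_1, k_1) = 0x0375E
s_3 = Round(s_2, k_2) = 0x7D22D
s_4 = Round(s_3, k_3) = 0x86054
s_5 = Round(s_4, k_4) = 0xD734F
s_6 = Round(s_5, k_5) = 0x6FA9C
s_7 = Round(s_6, k_6) = 0x046C9
s_8 = Round(s_7, k_7) = 0x50D24

0xD734F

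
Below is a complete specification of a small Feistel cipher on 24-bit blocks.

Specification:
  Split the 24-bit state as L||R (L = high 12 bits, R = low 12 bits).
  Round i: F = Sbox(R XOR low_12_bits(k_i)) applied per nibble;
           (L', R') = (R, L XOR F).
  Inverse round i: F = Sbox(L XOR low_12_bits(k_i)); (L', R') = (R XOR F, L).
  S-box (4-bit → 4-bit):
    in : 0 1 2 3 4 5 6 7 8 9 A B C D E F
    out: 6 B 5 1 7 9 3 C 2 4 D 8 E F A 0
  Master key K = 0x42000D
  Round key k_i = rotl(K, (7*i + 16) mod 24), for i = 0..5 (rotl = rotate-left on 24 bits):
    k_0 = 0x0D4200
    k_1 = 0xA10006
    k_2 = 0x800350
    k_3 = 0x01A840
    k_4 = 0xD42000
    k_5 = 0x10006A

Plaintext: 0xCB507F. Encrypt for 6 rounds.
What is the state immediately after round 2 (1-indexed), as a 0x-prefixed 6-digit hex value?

s_0 = plaintext = 0xCB507F
s_1 = Round(s_0, k_0) = 0x07F975
s_2 = Round(s_1, k_1) = 0x9754BE
s_3 = Round(s_2, k_2) = 0x4BE5DF
s_4 = Round(s_3, k_3) = 0x5DFBFE
s_5 = Round(s_4, k_4) = 0xBFEDD5
s_6 = Round(s_5, k_5) = 0xDD547E

0x9754BE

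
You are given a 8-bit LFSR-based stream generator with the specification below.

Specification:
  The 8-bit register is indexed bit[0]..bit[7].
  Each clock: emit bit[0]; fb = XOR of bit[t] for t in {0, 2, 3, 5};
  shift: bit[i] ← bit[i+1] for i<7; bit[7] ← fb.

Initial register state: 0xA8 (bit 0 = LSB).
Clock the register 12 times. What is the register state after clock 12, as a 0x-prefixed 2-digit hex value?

0x84

reg_0 = 0xA8
clock 1: out=0, reg = 0x54
clock 2: out=0, reg = 0xAA
clock 3: out=0, reg = 0x55
clock 4: out=1, reg = 0x2A
clock 5: out=0, reg = 0x15
clock 6: out=1, reg = 0x0A
clock 7: out=0, reg = 0x85
clock 8: out=1, reg = 0x42
clock 9: out=0, reg = 0x21
clock 10: out=1, reg = 0x10
clock 11: out=0, reg = 0x08
clock 12: out=0, reg = 0x84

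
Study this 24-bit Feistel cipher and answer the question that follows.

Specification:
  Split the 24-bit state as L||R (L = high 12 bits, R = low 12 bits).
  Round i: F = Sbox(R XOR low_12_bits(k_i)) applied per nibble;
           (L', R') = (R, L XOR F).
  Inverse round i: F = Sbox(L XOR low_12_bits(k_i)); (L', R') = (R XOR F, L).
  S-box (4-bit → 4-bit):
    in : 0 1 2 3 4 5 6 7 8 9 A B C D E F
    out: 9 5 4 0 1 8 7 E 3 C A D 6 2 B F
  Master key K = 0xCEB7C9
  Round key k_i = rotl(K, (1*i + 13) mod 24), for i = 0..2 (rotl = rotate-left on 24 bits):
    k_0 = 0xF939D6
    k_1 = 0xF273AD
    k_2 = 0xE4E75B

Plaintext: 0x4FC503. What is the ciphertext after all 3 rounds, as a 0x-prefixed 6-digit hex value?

s_0 = plaintext = 0x4FC503
s_1 = Round(s_0, k_0) = 0x5032D4
s_2 = Round(s_1, k_1) = 0x2D40EF
s_3 = Round(s_2, k_2) = 0x0EFC05

0x0EFC05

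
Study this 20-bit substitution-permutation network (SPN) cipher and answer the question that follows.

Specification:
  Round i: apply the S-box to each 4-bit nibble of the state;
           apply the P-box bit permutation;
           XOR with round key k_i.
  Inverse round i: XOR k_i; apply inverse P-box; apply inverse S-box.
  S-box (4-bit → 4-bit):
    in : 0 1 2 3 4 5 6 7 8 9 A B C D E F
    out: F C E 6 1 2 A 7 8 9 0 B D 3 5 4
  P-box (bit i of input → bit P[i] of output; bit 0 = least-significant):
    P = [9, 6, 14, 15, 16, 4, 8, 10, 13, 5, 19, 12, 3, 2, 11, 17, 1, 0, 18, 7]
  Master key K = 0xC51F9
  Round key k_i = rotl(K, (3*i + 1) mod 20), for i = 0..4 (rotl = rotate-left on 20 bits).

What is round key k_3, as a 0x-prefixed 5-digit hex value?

K = 0xC51F9
k_0 = rotl(K, (3*0+1) mod 20) = rotl(K, 1) = 0x8A3F3
k_1 = rotl(K, (3*1+1) mod 20) = rotl(K, 4) = 0x51F9C
k_2 = rotl(K, (3*2+1) mod 20) = rotl(K, 7) = 0x8FCE2
k_3 = rotl(K, (3*3+1) mod 20) = rotl(K, 10) = 0x7E714

0x7E714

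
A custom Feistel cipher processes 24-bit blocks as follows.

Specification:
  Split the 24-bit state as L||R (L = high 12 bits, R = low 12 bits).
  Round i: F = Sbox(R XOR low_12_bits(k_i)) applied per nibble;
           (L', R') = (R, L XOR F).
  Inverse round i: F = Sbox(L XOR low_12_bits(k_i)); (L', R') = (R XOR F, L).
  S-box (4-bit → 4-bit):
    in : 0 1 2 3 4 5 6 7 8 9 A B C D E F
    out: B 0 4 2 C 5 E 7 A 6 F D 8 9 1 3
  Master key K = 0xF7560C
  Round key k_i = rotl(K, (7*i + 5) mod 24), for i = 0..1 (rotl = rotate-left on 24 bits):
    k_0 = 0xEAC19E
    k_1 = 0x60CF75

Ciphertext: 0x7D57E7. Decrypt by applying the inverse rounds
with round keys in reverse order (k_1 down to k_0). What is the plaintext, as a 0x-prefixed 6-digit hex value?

0xF71D1C

s_0 = ciphertext = 0x7D57E7
s_1 = InvRound(s_0, k_1) = 0xD1C7D5
s_2 = InvRound(s_1, k_0) = 0xF71D1C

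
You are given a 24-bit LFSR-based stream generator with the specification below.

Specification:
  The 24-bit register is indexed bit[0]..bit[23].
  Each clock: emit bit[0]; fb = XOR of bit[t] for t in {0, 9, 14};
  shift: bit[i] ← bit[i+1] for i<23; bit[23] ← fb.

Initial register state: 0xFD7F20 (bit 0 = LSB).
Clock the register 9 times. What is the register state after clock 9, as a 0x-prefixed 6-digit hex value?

0x357EBF

reg_0 = 0xFD7F20
clock 1: out=0, reg = 0x7EBF90
clock 2: out=0, reg = 0xBF5FC8
clock 3: out=0, reg = 0x5FAFE4
clock 4: out=0, reg = 0xAFD7F2
clock 5: out=0, reg = 0x57EBF9
clock 6: out=1, reg = 0xABF5FC
clock 7: out=0, reg = 0xD5FAFE
clock 8: out=0, reg = 0x6AFD7F
clock 9: out=1, reg = 0x357EBF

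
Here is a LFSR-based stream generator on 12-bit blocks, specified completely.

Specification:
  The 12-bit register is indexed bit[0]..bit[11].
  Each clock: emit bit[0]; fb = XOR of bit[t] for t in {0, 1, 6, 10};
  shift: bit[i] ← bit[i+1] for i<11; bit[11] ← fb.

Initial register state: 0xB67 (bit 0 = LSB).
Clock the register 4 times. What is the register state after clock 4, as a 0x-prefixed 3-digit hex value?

reg_0 = 0xB67
clock 1: out=1, reg = 0xDB3
clock 2: out=1, reg = 0xED9
clock 3: out=1, reg = 0xF6C
clock 4: out=0, reg = 0x7B6

0x7B6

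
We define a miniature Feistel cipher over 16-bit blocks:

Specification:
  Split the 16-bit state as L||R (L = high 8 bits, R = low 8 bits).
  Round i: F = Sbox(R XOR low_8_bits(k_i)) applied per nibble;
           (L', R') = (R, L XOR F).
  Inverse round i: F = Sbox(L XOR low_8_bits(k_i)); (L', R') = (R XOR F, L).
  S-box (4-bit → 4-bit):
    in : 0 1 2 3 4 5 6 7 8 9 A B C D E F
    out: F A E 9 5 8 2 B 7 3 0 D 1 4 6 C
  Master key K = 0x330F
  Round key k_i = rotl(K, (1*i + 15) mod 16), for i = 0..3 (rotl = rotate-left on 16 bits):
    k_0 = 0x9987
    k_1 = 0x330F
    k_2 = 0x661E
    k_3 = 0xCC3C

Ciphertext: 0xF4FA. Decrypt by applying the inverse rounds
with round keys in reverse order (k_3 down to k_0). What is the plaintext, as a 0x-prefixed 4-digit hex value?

0xF873

s_0 = ciphertext = 0xF4FA
s_1 = InvRound(s_0, k_3) = 0xEDF4
s_2 = InvRound(s_1, k_2) = 0x3DED
s_3 = InvRound(s_2, k_1) = 0x733D
s_4 = InvRound(s_3, k_0) = 0xF873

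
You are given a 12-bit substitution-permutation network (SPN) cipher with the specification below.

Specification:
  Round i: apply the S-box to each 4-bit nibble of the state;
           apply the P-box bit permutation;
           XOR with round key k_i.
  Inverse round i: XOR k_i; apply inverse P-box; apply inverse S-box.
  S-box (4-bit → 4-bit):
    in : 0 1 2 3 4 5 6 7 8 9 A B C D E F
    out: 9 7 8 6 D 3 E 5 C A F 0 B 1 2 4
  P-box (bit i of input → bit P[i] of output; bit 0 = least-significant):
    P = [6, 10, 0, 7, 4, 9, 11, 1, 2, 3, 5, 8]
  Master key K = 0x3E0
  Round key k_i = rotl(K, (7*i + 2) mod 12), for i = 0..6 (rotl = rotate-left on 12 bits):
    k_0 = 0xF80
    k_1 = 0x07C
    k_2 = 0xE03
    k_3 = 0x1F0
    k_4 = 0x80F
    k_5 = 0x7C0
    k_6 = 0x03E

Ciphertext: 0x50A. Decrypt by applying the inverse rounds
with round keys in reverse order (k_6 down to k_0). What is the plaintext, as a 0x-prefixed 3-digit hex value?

s_0 = ciphertext = 0x50A
s_1 = InvRound(s_0, k_6) = 0x4DE
s_2 = InvRound(s_1, k_5) = 0xCCB
s_3 = InvRound(s_2, k_4) = 0xDBC
s_4 = InvRound(s_3, k_3) = 0x5F5
s_5 = InvRound(s_4, k_2) = 0x4A0
s_6 = InvRound(s_5, k_1) = 0x5DC
s_7 = InvRound(s_6, k_0) = 0x51D

0x51D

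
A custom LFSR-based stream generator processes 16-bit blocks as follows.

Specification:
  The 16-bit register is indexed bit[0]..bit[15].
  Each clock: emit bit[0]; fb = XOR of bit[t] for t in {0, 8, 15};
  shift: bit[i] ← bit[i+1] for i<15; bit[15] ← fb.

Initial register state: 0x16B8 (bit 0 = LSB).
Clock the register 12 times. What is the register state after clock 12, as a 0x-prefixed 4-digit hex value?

0xB9A1

reg_0 = 0x16B8
clock 1: out=0, reg = 0x0B5C
clock 2: out=0, reg = 0x85AE
clock 3: out=0, reg = 0x42D7
clock 4: out=1, reg = 0xA16B
clock 5: out=1, reg = 0xD0B5
clock 6: out=1, reg = 0x685A
clock 7: out=0, reg = 0x342D
clock 8: out=1, reg = 0x9A16
clock 9: out=0, reg = 0xCD0B
clock 10: out=1, reg = 0xE685
clock 11: out=1, reg = 0x7342
clock 12: out=0, reg = 0xB9A1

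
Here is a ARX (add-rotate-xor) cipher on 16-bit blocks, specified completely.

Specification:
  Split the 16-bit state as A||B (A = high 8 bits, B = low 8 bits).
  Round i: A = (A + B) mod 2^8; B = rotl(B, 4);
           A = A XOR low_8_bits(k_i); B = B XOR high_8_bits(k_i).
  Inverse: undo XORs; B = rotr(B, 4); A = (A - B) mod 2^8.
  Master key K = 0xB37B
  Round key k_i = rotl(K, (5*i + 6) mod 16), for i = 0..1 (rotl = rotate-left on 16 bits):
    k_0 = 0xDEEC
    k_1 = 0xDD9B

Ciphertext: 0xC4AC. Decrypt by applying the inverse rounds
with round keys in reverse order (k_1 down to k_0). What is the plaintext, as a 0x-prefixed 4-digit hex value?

0x089C

s_0 = ciphertext = 0xC4AC
s_1 = InvRound(s_0, k_1) = 0x4817
s_2 = InvRound(s_1, k_0) = 0x089C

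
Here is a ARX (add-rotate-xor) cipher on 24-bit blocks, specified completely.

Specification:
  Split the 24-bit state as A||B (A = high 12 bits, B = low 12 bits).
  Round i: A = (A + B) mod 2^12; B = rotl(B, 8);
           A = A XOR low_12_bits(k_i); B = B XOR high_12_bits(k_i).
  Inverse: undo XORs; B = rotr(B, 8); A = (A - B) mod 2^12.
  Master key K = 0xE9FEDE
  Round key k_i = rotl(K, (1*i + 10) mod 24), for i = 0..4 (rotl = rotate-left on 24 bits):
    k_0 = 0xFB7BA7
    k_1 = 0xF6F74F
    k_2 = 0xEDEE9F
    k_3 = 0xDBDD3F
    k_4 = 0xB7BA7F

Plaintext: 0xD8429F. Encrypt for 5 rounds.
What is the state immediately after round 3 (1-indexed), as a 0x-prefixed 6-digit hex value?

0x24C8C8

s_0 = plaintext = 0xD8429F
s_1 = Round(s_0, k_0) = 0xB8409E
s_2 = Round(s_1, k_1) = 0xB6D166
s_3 = Round(s_2, k_2) = 0x24C8C8
s_4 = Round(s_3, k_3) = 0x62B531
s_5 = Round(s_4, k_4) = 0x123A28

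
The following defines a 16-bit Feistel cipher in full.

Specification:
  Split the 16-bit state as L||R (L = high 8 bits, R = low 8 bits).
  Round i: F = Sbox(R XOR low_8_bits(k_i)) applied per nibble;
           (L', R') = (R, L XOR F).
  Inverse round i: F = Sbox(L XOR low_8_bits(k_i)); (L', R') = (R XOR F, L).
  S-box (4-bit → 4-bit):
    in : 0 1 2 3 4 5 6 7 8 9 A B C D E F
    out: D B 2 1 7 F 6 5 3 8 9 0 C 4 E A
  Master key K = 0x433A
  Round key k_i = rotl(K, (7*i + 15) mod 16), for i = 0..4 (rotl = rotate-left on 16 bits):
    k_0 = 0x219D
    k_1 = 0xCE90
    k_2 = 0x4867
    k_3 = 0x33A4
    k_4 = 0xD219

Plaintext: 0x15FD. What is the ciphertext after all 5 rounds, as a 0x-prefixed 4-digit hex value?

0x293D

s_0 = plaintext = 0x15FD
s_1 = Round(s_0, k_0) = 0xFD78
s_2 = Round(s_1, k_1) = 0x781E
s_3 = Round(s_2, k_2) = 0x1E20
s_4 = Round(s_3, k_3) = 0x2029
s_5 = Round(s_4, k_4) = 0x293D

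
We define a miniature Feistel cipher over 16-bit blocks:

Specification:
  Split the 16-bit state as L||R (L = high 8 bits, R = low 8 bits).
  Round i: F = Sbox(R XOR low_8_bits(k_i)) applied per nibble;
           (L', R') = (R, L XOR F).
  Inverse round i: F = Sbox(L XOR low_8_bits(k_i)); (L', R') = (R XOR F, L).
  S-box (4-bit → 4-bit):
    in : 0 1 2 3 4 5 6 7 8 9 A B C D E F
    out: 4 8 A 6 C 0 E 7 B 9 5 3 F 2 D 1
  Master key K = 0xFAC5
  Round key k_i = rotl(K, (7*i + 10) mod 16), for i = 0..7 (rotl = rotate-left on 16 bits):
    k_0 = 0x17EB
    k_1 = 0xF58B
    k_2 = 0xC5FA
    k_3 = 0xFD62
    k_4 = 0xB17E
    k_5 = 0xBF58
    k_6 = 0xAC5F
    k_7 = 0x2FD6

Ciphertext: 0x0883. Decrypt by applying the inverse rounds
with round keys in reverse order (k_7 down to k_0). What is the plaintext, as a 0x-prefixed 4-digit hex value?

s_0 = ciphertext = 0x0883
s_1 = InvRound(s_0, k_7) = 0xAE08
s_2 = InvRound(s_1, k_6) = 0x10AE
s_3 = InvRound(s_2, k_5) = 0x6510
s_4 = InvRound(s_3, k_4) = 0x9365
s_5 = InvRound(s_4, k_3) = 0x7D93
s_6 = InvRound(s_5, k_2) = 0x247D
s_7 = InvRound(s_6, k_1) = 0x2C24
s_8 = InvRound(s_7, k_0) = 0xD32C

0xD32C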